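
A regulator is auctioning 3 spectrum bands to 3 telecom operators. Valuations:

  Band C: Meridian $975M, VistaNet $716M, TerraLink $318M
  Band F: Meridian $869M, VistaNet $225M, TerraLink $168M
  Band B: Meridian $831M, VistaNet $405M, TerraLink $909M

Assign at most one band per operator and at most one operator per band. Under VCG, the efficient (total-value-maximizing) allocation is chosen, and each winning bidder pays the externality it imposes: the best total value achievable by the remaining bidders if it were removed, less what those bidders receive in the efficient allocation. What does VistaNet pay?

VistaNet pays $106M.

Efficient allocation: Meridian→Band F ($869M), VistaNet→Band C ($716M), TerraLink→Band B ($909M); total welfare W = $2494M.
VistaNet receives Band C at value $716M, so the others get W − 716 = $1778M.
Without VistaNet: best allocation of the remaining 2 bidders over all 3 bands is Meridian→Band C ($975M), TerraLink→Band B ($909M), total $1884M.
VCG payment = (others' best without VistaNet) − (others' welfare with VistaNet) = 1884 − 1778 = $106M.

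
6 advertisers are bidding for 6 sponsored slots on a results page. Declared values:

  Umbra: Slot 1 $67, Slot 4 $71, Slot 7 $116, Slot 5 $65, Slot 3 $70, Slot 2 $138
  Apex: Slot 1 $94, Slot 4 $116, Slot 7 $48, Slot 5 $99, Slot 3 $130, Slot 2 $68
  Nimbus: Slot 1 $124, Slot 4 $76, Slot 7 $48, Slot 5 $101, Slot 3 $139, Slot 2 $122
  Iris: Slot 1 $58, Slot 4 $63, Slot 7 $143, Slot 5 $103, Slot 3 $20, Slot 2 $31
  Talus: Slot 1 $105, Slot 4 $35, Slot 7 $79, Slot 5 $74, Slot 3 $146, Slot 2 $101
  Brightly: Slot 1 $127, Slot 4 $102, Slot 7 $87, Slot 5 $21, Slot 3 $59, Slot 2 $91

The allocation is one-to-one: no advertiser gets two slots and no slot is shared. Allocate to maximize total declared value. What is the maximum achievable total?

Optimal: Umbra→Slot 2 ($138), Apex→Slot 4 ($116), Nimbus→Slot 5 ($101), Iris→Slot 7 ($143), Talus→Slot 3 ($146), Brightly→Slot 1 ($127) — total 138+116+101+143+146+127 = $771.
Row-greedy (each advertiser in turn takes its best remaining slot) gives $711, worse by 60.
Next-best assignment: Umbra→Slot 2, Apex→Slot 5, Nimbus→Slot 1, Iris→Slot 7, Talus→Slot 3, Brightly→Slot 4 = $752.

Max total: $771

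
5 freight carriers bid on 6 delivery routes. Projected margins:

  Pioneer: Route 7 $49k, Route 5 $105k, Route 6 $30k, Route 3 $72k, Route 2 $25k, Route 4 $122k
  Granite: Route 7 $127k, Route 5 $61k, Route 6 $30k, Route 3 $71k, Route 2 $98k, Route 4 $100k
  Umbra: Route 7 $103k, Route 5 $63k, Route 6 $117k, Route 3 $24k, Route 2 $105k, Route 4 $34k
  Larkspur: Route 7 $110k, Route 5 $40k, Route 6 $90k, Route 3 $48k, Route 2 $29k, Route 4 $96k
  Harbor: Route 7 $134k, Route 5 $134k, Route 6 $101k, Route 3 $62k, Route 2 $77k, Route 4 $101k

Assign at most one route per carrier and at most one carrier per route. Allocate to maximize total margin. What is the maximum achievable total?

Max total: $581k

This is a one-to-one assignment (maximum-weight bipartite matching).
Optimal: Pioneer→Route 4 ($122k), Granite→Route 2 ($98k), Umbra→Route 6 ($117k), Larkspur→Route 7 ($110k), Harbor→Route 5 ($134k) — total 122+98+117+110+134 = $581k.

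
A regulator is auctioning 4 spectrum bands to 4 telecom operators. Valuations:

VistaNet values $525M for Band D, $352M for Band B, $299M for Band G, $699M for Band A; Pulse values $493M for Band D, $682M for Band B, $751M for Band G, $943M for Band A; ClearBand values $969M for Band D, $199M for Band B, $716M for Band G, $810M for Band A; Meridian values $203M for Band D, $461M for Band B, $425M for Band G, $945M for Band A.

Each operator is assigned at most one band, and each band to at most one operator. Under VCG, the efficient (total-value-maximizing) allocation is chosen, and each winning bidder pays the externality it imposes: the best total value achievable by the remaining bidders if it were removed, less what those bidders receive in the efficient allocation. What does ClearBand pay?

ClearBand pays $173M.

Efficient allocation: VistaNet→Band B ($352M), Pulse→Band G ($751M), ClearBand→Band D ($969M), Meridian→Band A ($945M); total welfare W = $3017M.
ClearBand receives Band D at value $969M, so the others get W − 969 = $2048M.
Without ClearBand: best allocation of the remaining 3 bidders over all 4 bands is VistaNet→Band D ($525M), Pulse→Band G ($751M), Meridian→Band A ($945M), total $2221M.
VCG payment = (others' best without ClearBand) − (others' welfare with ClearBand) = 2221 − 2048 = $173M.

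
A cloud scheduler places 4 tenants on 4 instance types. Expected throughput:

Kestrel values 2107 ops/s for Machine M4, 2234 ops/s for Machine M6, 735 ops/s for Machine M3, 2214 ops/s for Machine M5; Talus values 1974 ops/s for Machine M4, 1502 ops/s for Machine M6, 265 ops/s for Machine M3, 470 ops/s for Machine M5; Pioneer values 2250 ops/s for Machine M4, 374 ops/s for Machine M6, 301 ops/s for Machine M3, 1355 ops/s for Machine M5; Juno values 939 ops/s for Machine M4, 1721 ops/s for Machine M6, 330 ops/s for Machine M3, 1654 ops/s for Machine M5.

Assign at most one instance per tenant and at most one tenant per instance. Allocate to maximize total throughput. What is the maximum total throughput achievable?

Maximum total: 6450 ops/s

Treat this as an assignment problem: match each tenant to one instance.
Optimal: Kestrel→Machine M5 (2214 ops/s), Talus→Machine M3 (265 ops/s), Pioneer→Machine M4 (2250 ops/s), Juno→Machine M6 (1721 ops/s) — total 2214+265+2250+1721 = 6450 ops/s.
Max-entry greedy (repeatedly take the single best remaining cell) gives 6403 ops/s, worse by 47.
Next-best assignment: Kestrel→Machine M6, Talus→Machine M3, Pioneer→Machine M4, Juno→Machine M5 = 6403 ops/s.
Swapping Juno↔Kestrel (Juno→Machine M5 1654 ops/s, Kestrel→Machine M6 2234 ops/s) loses 47.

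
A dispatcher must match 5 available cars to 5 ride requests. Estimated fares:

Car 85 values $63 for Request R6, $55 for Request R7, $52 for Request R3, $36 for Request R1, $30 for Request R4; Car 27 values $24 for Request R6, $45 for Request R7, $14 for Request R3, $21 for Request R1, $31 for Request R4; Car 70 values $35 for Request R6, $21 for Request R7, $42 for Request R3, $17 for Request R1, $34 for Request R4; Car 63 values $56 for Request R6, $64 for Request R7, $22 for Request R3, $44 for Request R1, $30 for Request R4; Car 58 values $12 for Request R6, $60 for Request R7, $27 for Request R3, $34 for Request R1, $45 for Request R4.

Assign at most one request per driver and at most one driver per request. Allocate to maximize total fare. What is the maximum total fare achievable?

This is a one-to-one assignment (maximum-weight bipartite matching).
Optimal: Car 85→Request R6 ($63), Car 27→Request R4 ($31), Car 70→Request R3 ($42), Car 63→Request R1 ($44), Car 58→Request R7 ($60) — total 63+31+42+44+60 = $240.
Row-greedy (each driver in turn takes its best remaining request) gives $239, worse by 1.

Max total: $240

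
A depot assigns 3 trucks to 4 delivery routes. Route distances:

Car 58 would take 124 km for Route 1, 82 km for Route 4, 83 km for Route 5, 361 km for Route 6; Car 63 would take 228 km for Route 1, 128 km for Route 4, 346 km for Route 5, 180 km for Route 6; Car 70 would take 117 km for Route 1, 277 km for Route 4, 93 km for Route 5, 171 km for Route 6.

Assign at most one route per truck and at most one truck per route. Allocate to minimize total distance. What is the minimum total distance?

Optimal: Car 58→Route 5 (83 km), Car 63→Route 4 (128 km), Car 70→Route 1 (117 km) — total 83+128+117 = 328 km.
Min-entry greedy (repeatedly take the single cheapest remaining cell) gives 355 km, worse by 27.

Minimum total: 328 km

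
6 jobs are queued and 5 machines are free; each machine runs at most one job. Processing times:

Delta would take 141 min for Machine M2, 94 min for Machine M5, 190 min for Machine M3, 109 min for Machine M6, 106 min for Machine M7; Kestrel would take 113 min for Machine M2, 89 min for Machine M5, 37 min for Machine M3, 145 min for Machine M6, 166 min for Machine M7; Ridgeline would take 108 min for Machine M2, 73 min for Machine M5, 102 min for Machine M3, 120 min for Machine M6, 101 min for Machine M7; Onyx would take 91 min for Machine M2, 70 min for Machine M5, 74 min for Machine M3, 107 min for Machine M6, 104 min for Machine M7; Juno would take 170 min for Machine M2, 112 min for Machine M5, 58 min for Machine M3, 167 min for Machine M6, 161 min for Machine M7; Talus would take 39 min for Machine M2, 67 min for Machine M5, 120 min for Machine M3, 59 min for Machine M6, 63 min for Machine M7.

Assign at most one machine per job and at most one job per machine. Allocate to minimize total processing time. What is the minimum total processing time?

Minimum total: 356 min

Optimal: Talus→Machine M2 (39 min), Onyx→Machine M5 (70 min), Kestrel→Machine M3 (37 min), Delta→Machine M6 (109 min), Ridgeline→Machine M7 (101 min) — total 39+70+37+109+101 = 356 min.
Row-greedy (each job in turn takes its cheapest remaining machine) gives 490 min, worse by 134.
Next-best assignment: Talus→Machine M2, Ridgeline→Machine M5, Kestrel→Machine M3, Delta→Machine M6, Onyx→Machine M7 = 362 min.
Every other assignment is strictly worse.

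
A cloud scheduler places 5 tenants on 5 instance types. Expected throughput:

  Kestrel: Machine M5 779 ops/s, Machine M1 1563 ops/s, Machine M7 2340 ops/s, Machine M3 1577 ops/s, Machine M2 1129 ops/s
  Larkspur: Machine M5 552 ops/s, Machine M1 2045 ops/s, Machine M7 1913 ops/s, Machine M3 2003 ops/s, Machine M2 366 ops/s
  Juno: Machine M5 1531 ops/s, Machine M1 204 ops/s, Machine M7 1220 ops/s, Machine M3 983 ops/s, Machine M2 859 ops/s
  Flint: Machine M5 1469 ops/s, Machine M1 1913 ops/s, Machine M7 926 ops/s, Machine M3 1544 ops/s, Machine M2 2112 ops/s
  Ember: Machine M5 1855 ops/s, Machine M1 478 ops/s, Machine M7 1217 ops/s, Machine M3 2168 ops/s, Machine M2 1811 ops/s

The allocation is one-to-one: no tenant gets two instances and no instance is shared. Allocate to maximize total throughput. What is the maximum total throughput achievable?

Treat this as an assignment problem: match each tenant to one instance.
Optimal: Kestrel→Machine M7 (2340 ops/s), Larkspur→Machine M1 (2045 ops/s), Juno→Machine M5 (1531 ops/s), Flint→Machine M2 (2112 ops/s), Ember→Machine M3 (2168 ops/s) — total 2340+2045+1531+2112+2168 = 10196 ops/s.
Column-greedy (each instance in turn goes to its best remaining tenant) gives 8643 ops/s, worse by 1553.
Next-best assignment: Kestrel→Machine M7, Larkspur→Machine M3, Juno→Machine M5, Flint→Machine M1, Ember→Machine M2 = 9598 ops/s.

Max total: 10196 ops/s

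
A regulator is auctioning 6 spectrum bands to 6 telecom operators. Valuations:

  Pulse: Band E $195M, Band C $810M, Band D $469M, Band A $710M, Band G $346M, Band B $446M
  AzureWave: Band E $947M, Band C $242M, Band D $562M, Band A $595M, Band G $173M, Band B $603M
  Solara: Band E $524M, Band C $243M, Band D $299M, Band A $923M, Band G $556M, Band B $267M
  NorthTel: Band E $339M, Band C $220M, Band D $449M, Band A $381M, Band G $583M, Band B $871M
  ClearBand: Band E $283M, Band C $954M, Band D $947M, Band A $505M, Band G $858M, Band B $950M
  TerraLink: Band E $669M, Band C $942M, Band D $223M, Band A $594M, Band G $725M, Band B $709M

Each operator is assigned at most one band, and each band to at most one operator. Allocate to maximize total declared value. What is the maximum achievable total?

Treat this as an assignment problem: match each operator to one band.
Optimal: Pulse→Band C ($810M), AzureWave→Band E ($947M), Solara→Band A ($923M), NorthTel→Band B ($871M), ClearBand→Band D ($947M), TerraLink→Band G ($725M) — total 810+947+923+871+947+725 = $5223M.
Column-greedy (each band in turn goes to its best remaining operator) gives $4889M, worse by 334.
Next-best assignment: Pulse→Band D, AzureWave→Band E, Solara→Band A, NorthTel→Band B, ClearBand→Band G, TerraLink→Band C = $5010M.

Maximum total: $5223M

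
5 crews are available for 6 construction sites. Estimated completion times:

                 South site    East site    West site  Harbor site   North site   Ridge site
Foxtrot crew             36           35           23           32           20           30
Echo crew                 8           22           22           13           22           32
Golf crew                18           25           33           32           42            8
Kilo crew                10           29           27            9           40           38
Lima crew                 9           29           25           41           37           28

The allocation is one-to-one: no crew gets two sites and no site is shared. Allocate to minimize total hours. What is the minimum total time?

Optimal: Foxtrot crew→North site (20 hours), Echo crew→East site (22 hours), Golf crew→Ridge site (8 hours), Kilo crew→Harbor site (9 hours), Lima crew→South site (9 hours) — total 20+22+8+9+9 = 68 hours.
Row-greedy (each crew in turn takes its cheapest remaining site) gives 70 hours, worse by 2.
Swapping Kilo crew↔Golf crew (Kilo crew→Ridge site 38 hours, Golf crew→Harbor site 32 hours) adds 53.

Min total: 68 hours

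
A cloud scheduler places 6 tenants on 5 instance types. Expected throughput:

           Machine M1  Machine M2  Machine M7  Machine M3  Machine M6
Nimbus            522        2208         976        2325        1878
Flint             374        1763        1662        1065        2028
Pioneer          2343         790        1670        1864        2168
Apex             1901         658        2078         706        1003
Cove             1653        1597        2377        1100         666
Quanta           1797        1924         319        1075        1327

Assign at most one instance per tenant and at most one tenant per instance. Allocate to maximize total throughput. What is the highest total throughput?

Optimal: Pioneer→Machine M1 (2343 ops/s), Quanta→Machine M2 (1924 ops/s), Cove→Machine M7 (2377 ops/s), Nimbus→Machine M3 (2325 ops/s), Flint→Machine M6 (2028 ops/s) — total 2343+1924+2377+2325+2028 = 10997 ops/s.
Column-greedy (each instance in turn goes to its best remaining tenant) gives 10031 ops/s, worse by 966.

Maximum total: 10997 ops/s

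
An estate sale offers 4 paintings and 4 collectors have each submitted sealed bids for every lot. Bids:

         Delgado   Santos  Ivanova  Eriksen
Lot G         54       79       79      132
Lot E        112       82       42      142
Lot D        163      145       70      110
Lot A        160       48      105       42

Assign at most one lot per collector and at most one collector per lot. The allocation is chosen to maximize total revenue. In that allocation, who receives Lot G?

Ivanova receives Lot G.

Optimal: Delgado→Lot A ($160), Santos→Lot D ($145), Ivanova→Lot G ($79), Eriksen→Lot E ($142) — total 160+145+79+142 = $526.
Ivanova's own top lot is Lot A ($105), but forcing Ivanova→Lot A and reassigning the rest optimally gives only $494 — worse by 32.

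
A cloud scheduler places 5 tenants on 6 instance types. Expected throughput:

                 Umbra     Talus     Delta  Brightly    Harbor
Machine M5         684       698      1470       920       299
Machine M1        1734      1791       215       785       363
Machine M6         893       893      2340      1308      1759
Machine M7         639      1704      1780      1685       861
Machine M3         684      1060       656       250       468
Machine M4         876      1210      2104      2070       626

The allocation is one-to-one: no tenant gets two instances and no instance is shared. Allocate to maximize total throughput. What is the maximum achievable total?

Optimal: Umbra→Machine M1 (1734 ops/s), Talus→Machine M7 (1704 ops/s), Delta→Machine M5 (1470 ops/s), Brightly→Machine M4 (2070 ops/s), Harbor→Machine M6 (1759 ops/s) — total 1734+1704+1470+2070+1759 = 8737 ops/s.
Row-greedy (each tenant in turn takes its best remaining instance) gives 8316 ops/s, worse by 421.
Swapping Umbra↔Brightly (Umbra→Machine M4 876 ops/s, Brightly→Machine M1 785 ops/s) loses 2143.

Maximum total: 8737 ops/s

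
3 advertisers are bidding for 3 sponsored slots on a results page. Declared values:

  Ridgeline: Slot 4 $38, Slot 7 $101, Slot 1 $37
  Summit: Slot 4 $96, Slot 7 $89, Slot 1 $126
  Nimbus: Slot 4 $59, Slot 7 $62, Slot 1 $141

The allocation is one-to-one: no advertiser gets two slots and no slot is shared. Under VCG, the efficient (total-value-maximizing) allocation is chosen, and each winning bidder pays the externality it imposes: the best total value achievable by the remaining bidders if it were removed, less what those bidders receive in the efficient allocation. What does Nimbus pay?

Nimbus pays $30.

Efficient allocation: Ridgeline→Slot 7 ($101), Summit→Slot 4 ($96), Nimbus→Slot 1 ($141); total welfare W = $338.
Nimbus receives Slot 1 at value $141, so the others get W − 141 = $197.
Without Nimbus: best allocation of the remaining 2 bidders over all 3 slots is Ridgeline→Slot 7 ($101), Summit→Slot 1 ($126), total $227.
VCG payment = (others' best without Nimbus) − (others' welfare with Nimbus) = 227 − 197 = $30.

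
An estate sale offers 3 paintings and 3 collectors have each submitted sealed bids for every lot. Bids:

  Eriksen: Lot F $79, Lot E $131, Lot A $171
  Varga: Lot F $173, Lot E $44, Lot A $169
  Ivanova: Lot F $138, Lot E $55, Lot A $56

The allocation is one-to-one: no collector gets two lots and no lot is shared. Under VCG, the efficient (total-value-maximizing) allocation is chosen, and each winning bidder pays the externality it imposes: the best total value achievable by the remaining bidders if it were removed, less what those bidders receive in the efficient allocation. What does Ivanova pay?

Ivanova pays $44.

Efficient allocation: Eriksen→Lot E ($131), Varga→Lot A ($169), Ivanova→Lot F ($138); total welfare W = $438.
Ivanova receives Lot F at value $138, so the others get W − 138 = $300.
Without Ivanova: best allocation of the remaining 2 bidders over all 3 lots is Eriksen→Lot A ($171), Varga→Lot F ($173), total $344.
VCG payment = (others' best without Ivanova) − (others' welfare with Ivanova) = 344 − 300 = $44.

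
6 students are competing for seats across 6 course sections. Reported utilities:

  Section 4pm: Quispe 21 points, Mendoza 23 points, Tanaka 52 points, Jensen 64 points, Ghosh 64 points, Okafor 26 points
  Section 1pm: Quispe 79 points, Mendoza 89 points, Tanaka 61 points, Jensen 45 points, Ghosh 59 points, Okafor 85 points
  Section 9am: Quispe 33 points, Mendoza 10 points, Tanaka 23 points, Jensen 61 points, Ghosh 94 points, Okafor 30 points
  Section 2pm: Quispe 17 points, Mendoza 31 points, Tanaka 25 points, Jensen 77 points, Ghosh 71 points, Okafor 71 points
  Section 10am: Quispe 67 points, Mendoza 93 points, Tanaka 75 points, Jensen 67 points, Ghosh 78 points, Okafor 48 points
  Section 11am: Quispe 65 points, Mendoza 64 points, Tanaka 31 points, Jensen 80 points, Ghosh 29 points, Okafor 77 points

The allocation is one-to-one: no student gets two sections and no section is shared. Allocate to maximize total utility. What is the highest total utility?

Max total: 472 points

Optimal: Quispe→Section 1pm (79 points), Mendoza→Section 10am (93 points), Tanaka→Section 4pm (52 points), Jensen→Section 2pm (77 points), Ghosh→Section 9am (94 points), Okafor→Section 11am (77 points) — total 79+93+52+77+94+77 = 472 points.
Column-greedy (each section in turn goes to its best remaining student) gives 458 points, worse by 14.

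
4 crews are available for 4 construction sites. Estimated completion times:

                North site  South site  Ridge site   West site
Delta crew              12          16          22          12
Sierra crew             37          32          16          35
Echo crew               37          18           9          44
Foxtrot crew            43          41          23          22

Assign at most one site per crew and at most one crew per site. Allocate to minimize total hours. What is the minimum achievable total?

Optimal: Delta crew→North site (12 hours), Sierra crew→Ridge site (16 hours), Echo crew→South site (18 hours), Foxtrot crew→West site (22 hours) — total 12+16+18+22 = 68 hours.
Min-entry greedy (repeatedly take the single cheapest remaining cell) gives 75 hours, worse by 7.
Every other assignment is strictly worse.

Minimum total: 68 hours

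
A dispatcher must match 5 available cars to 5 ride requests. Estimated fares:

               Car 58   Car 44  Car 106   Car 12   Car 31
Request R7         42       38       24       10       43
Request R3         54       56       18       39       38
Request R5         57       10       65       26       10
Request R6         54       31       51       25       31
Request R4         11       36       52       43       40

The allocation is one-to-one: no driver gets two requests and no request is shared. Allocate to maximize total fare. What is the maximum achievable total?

Max total: $261

Treat this as an assignment problem: match each driver to one request.
Optimal: Car 58→Request R6 ($54), Car 44→Request R3 ($56), Car 106→Request R5 ($65), Car 12→Request R4 ($43), Car 31→Request R7 ($43) — total 54+56+65+43+43 = $261.
Next-best assignment: Car 58→Request R5, Car 44→Request R3, Car 106→Request R6, Car 12→Request R4, Car 31→Request R7 = $250.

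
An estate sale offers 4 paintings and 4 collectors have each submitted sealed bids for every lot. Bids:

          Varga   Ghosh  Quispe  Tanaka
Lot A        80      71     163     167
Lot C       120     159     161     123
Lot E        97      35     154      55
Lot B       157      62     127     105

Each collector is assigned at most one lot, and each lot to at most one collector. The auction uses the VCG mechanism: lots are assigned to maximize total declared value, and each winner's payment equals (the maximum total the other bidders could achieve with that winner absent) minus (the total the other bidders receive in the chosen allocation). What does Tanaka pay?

Efficient allocation: Varga→Lot B ($157), Ghosh→Lot C ($159), Quispe→Lot E ($154), Tanaka→Lot A ($167); total welfare W = $637.
Tanaka receives Lot A at value $167, so the others get W − 167 = $470.
Without Tanaka: best allocation of the remaining 3 bidders over all 4 lots is Varga→Lot B ($157), Ghosh→Lot C ($159), Quispe→Lot A ($163), total $479.
VCG payment = (others' best without Tanaka) − (others' welfare with Tanaka) = 479 − 470 = $9.

Tanaka pays $9.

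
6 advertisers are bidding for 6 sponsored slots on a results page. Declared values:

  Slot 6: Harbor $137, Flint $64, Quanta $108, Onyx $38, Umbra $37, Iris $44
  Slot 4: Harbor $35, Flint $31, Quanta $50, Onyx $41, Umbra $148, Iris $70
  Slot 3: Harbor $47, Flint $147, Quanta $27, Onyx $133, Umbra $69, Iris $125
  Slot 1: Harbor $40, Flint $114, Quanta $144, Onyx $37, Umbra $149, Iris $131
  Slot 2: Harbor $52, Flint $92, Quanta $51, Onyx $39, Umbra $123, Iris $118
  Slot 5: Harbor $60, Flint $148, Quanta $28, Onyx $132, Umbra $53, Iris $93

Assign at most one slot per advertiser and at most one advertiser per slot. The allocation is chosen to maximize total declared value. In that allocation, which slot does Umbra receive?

This is the linear assignment problem.
Optimal: Harbor→Slot 6 ($137), Flint→Slot 5 ($148), Quanta→Slot 1 ($144), Onyx→Slot 3 ($133), Umbra→Slot 4 ($148), Iris→Slot 2 ($118) — total 137+148+144+133+148+118 = $828.
Column-greedy (each slot in turn goes to its best remaining advertiser) gives $826, worse by 2.
Next-best assignment: Harbor→Slot 6, Flint→Slot 3, Quanta→Slot 1, Onyx→Slot 5, Umbra→Slot 4, Iris→Slot 2 = $826.
Swapping Harbor↔Onyx (Harbor→Slot 3 $47, Onyx→Slot 6 $38) loses 185.
No other one-to-one assignment exceeds $828.
Umbra's own top slot is Slot 1 ($149), but forcing Umbra→Slot 1 and reassigning the rest optimally gives only $735 — worse by 93.

Umbra receives Slot 4.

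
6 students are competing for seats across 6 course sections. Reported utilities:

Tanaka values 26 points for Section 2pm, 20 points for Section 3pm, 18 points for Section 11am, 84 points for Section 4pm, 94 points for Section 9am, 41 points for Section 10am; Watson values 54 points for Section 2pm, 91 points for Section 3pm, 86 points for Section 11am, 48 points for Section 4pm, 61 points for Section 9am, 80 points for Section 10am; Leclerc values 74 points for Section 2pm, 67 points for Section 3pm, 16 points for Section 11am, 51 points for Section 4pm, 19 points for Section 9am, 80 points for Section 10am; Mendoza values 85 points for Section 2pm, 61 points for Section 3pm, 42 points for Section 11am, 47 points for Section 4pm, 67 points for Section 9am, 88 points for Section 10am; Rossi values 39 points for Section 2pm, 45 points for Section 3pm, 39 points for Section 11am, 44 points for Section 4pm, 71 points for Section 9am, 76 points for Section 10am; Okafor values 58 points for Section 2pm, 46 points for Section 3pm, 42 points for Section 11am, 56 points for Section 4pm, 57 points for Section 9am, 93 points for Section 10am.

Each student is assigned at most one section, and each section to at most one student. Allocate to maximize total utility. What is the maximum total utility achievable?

Max total: 486 points

Optimal: Tanaka→Section 4pm (84 points), Watson→Section 11am (86 points), Leclerc→Section 3pm (67 points), Mendoza→Section 2pm (85 points), Rossi→Section 9am (71 points), Okafor→Section 10am (93 points) — total 84+86+67+85+71+93 = 486 points.
Column-greedy (each section in turn goes to its best remaining student) gives 453 points, worse by 33.
No other one-to-one assignment exceeds 486 points.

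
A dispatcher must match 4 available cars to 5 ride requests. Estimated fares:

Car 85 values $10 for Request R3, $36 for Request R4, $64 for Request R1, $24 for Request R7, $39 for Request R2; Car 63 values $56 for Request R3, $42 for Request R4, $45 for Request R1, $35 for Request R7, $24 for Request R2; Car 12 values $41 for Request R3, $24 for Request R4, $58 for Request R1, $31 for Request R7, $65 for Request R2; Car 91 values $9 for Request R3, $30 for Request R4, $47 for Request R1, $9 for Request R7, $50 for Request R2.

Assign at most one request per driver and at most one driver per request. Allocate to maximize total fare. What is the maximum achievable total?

Maximum total: $215

This is the linear assignment problem.
Optimal: Car 85→Request R1 ($64), Car 63→Request R3 ($56), Car 12→Request R2 ($65), Car 91→Request R4 ($30) — total 64+56+65+30 = $215.
Column-greedy (each request in turn goes to its best remaining driver) gives $159, worse by 56.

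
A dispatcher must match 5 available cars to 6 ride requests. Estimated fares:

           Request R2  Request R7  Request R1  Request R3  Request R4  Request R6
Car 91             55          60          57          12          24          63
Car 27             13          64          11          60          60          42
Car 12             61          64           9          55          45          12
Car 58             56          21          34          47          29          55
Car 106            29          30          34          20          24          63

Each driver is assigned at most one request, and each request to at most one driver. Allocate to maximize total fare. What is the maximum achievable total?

This is the linear assignment problem.
Optimal: Car 91→Request R1 ($57), Car 27→Request R3 ($60), Car 12→Request R7 ($64), Car 58→Request R2 ($56), Car 106→Request R6 ($63) — total 57+60+64+56+63 = $300.
Column-greedy (each request in turn goes to its best remaining driver) gives $253, worse by 47.

Maximum total: $300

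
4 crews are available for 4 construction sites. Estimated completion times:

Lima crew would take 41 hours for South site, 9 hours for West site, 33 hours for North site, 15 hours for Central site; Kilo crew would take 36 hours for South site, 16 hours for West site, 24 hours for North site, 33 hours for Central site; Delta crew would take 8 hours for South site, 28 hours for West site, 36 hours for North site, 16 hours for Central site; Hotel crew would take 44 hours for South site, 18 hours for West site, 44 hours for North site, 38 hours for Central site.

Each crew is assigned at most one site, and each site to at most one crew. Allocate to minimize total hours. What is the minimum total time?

Min total: 65 hours

Optimal: Lima crew→Central site (15 hours), Kilo crew→North site (24 hours), Delta crew→South site (8 hours), Hotel crew→West site (18 hours) — total 15+24+8+18 = 65 hours.
Min-entry greedy (repeatedly take the single cheapest remaining cell) gives 79 hours, worse by 14.
Every other assignment is strictly worse.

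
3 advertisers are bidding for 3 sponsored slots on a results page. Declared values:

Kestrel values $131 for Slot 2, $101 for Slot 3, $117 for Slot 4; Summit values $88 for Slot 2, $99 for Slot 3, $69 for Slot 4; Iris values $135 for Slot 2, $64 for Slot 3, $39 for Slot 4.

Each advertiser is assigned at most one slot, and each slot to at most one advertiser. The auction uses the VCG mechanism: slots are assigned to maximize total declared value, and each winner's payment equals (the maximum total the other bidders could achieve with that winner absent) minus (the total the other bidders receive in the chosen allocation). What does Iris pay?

Efficient allocation: Kestrel→Slot 4 ($117), Summit→Slot 3 ($99), Iris→Slot 2 ($135); total welfare W = $351.
Iris receives Slot 2 at value $135, so the others get W − 135 = $216.
Without Iris: best allocation of the remaining 2 bidders over all 3 slots is Kestrel→Slot 2 ($131), Summit→Slot 3 ($99), total $230.
VCG payment = (others' best without Iris) − (others' welfare with Iris) = 230 − 216 = $14.

Iris pays $14.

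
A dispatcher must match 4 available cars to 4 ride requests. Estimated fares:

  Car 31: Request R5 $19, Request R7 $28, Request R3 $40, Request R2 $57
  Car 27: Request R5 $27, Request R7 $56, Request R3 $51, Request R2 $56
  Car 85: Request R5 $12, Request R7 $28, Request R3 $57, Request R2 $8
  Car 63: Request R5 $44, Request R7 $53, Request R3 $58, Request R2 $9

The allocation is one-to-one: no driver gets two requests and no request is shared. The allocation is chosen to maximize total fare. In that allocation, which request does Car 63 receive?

Car 63 receives Request R5.

Optimal: Car 31→Request R2 ($57), Car 27→Request R7 ($56), Car 85→Request R3 ($57), Car 63→Request R5 ($44) — total 57+56+57+44 = $214.
Next-best assignment: Car 31→Request R2, Car 27→Request R5, Car 85→Request R3, Car 63→Request R7 = $194.
Swapping Car 31↔Car 85 (Car 31→Request R3 $40, Car 85→Request R2 $8) loses 66.
Car 63's own top request is Request R3 ($58), but forcing Car 63→Request R3 and reassigning the rest optimally gives only $183 — worse by 31.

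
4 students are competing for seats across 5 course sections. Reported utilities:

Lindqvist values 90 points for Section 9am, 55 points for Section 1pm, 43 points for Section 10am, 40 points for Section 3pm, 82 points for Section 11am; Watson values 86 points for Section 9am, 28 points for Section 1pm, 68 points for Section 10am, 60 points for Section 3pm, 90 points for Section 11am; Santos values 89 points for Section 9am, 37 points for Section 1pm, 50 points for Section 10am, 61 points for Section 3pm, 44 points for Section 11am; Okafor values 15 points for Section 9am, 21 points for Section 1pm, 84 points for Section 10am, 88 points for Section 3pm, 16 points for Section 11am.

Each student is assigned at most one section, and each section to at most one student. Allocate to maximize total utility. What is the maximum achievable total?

Max total: 327 points

Optimal: Lindqvist→Section 11am (82 points), Watson→Section 10am (68 points), Santos→Section 9am (89 points), Okafor→Section 3pm (88 points) — total 82+68+89+88 = 327 points.
Column-greedy (each section in turn goes to its best remaining student) gives 271 points, worse by 56.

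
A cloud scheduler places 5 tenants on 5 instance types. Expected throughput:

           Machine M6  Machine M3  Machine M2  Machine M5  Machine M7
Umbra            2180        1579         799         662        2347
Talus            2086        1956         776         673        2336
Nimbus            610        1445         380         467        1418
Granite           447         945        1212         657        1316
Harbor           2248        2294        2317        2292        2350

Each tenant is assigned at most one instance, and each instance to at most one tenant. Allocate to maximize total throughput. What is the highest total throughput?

Optimal: Umbra→Machine M6 (2180 ops/s), Talus→Machine M7 (2336 ops/s), Nimbus→Machine M3 (1445 ops/s), Granite→Machine M2 (1212 ops/s), Harbor→Machine M5 (2292 ops/s) — total 2180+2336+1445+1212+2292 = 9465 ops/s.
Max-entry greedy (repeatedly take the single best remaining cell) gives 8165 ops/s, worse by 1300.
Next-best assignment: Umbra→Machine M7, Talus→Machine M6, Nimbus→Machine M3, Granite→Machine M2, Harbor→Machine M5 = 9382 ops/s.
Swapping Granite↔Talus (Granite→Machine M7 1316 ops/s, Talus→Machine M2 776 ops/s) loses 1456.

Maximum total: 9465 ops/s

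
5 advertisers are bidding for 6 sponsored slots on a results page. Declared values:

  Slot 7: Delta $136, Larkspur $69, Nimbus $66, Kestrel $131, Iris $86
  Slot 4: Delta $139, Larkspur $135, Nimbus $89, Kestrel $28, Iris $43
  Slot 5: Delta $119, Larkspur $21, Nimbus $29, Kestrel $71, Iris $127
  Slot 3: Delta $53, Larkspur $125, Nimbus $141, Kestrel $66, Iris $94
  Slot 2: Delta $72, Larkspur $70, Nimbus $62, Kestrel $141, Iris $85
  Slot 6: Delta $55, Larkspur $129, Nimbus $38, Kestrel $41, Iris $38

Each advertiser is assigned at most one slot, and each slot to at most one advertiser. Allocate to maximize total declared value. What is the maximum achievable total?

This is the linear assignment problem.
Optimal: Delta→Slot 7 ($136), Larkspur→Slot 4 ($135), Nimbus→Slot 3 ($141), Kestrel→Slot 2 ($141), Iris→Slot 5 ($127) — total 136+135+141+141+127 = $680.
Max-entry greedy (repeatedly take the single best remaining cell) gives $677, worse by 3.
Next-best assignment: Delta→Slot 4, Larkspur→Slot 6, Nimbus→Slot 3, Kestrel→Slot 2, Iris→Slot 5 = $677.

Maximum total: $680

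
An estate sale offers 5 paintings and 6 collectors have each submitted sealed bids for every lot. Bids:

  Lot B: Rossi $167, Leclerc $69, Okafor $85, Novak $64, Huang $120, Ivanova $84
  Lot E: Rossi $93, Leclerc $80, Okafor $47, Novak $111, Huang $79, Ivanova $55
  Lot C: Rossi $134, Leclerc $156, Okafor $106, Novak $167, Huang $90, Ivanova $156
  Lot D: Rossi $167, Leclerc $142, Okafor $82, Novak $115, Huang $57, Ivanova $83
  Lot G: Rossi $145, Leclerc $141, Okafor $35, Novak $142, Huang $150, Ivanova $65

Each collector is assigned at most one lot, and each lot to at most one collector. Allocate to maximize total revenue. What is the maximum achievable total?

This is a one-to-one assignment (maximum-weight bipartite matching).
Optimal: Rossi→Lot B ($167), Novak→Lot E ($111), Ivanova→Lot C ($156), Leclerc→Lot D ($142), Huang→Lot G ($150) — total 167+111+156+142+150 = $726.
Row-greedy (each collector in turn takes its best remaining lot) gives $626, worse by 100.
No other one-to-one assignment exceeds $726.

Max total: $726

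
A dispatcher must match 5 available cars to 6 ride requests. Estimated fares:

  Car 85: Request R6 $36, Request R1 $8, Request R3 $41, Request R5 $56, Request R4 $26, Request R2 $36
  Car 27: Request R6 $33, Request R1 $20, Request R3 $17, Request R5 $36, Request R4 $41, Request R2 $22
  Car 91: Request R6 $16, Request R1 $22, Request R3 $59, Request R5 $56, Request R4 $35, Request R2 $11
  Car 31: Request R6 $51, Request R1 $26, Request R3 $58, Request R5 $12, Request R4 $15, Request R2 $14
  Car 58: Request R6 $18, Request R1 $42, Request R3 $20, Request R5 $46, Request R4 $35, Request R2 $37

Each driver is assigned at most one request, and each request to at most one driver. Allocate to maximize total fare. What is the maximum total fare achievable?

Max total: $249

Treat this as an assignment problem: match each driver to one request.
Optimal: Car 85→Request R5 ($56), Car 27→Request R4 ($41), Car 91→Request R3 ($59), Car 31→Request R6 ($51), Car 58→Request R1 ($42) — total 56+41+59+51+42 = $249.
Swapping Car 58↔Car 27 (Car 58→Request R4 $35, Car 27→Request R1 $20) loses 28.
Checked against all permutations: $249 is optimal.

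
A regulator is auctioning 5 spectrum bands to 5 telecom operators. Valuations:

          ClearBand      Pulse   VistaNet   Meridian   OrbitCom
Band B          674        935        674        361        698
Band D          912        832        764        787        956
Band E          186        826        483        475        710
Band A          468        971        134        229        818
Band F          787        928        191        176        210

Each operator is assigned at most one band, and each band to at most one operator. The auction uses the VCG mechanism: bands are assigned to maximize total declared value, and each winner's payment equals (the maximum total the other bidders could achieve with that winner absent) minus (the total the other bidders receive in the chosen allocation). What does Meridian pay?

Efficient allocation: ClearBand→Band F ($787M), Pulse→Band A ($971M), VistaNet→Band B ($674M), Meridian→Band D ($787M), OrbitCom→Band E ($710M); total welfare W = $3929M.
Meridian receives Band D at value $787M, so the others get W − 787 = $3142M.
Without Meridian: best allocation of the remaining 4 bidders over all 5 bands is ClearBand→Band F ($787M), Pulse→Band A ($971M), VistaNet→Band B ($674M), OrbitCom→Band D ($956M), total $3388M.
VCG payment = (others' best without Meridian) − (others' welfare with Meridian) = 3388 − 3142 = $246M.

Meridian pays $246M.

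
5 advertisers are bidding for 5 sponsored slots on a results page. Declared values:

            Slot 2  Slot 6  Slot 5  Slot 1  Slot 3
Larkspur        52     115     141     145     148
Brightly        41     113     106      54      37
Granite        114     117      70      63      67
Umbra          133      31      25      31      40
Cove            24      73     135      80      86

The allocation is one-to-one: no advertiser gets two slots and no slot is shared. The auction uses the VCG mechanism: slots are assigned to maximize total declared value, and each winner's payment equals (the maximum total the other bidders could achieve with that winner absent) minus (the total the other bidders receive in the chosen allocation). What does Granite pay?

Efficient allocation: Larkspur→Slot 1 ($145), Brightly→Slot 6 ($113), Granite→Slot 3 ($67), Umbra→Slot 2 ($133), Cove→Slot 5 ($135); total welfare W = $593.
Granite receives Slot 3 at value $67, so the others get W − 67 = $526.
Without Granite: best allocation of the remaining 4 bidders over all 5 slots is Larkspur→Slot 3 ($148), Brightly→Slot 6 ($113), Umbra→Slot 2 ($133), Cove→Slot 5 ($135), total $529.
VCG payment = (others' best without Granite) − (others' welfare with Granite) = 529 − 526 = $3.

Granite pays $3.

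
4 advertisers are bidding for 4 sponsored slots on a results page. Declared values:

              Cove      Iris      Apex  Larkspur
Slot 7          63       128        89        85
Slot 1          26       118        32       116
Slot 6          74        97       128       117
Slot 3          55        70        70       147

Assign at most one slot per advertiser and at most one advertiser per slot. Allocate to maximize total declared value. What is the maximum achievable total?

Optimal: Cove→Slot 7 ($63), Iris→Slot 1 ($118), Apex→Slot 6 ($128), Larkspur→Slot 3 ($147) — total 63+118+128+147 = $456.
Max-entry greedy (repeatedly take the single best remaining cell) gives $429, worse by 27.
Next-best assignment: Cove→Slot 1, Iris→Slot 7, Apex→Slot 6, Larkspur→Slot 3 = $429.
Checked against all permutations: $456 is optimal.

Maximum total: $456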